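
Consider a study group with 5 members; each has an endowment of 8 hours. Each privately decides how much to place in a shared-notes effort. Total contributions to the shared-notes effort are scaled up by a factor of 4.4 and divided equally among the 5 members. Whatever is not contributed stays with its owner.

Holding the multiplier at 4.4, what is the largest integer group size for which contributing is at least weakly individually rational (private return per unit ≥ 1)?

4

Private return per unit is 4.4/(group size), which is ≥ 1 whenever the group size is ≤ 4.4.
The largest such integer is 4.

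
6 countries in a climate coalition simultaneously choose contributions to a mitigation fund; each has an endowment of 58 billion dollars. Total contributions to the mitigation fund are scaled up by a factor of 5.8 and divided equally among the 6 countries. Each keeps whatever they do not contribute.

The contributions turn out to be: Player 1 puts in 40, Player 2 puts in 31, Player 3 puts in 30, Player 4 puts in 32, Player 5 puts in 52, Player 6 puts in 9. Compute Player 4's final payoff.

213.53 billion dollars

Total contributed: 40 + 31 + 30 + 32 + 52 + 9 = 194.
Each receives 5.8 × 194 / 6 = 187.53 from the mitigation fund.
Player 4 keeps 58 − 32 = 26, so Player 4's payoff is 26 + 187.53 = 213.53.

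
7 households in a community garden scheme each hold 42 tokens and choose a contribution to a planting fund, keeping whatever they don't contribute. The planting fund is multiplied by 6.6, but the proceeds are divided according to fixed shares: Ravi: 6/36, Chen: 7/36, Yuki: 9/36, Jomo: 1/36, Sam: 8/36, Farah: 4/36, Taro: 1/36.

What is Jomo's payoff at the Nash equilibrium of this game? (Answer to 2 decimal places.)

72.80 tokens

Each unit j contributes comes back to j as 6.6 × (j's share), so j prefers to contribute only if that share exceeds 1/6.6 = 0.1515; otherwise keeping the unit dominates.
The shares above 0.1515 belong to Ravi, Chen, Yuki and Sam, contributing 42 each; the remaining 3 contribute 0. Total contributed: 168.
Jomo keeps 42 and receives 6.6 × 168 × 1/36 = 30.80 from the planting fund, for a payoff of 72.80.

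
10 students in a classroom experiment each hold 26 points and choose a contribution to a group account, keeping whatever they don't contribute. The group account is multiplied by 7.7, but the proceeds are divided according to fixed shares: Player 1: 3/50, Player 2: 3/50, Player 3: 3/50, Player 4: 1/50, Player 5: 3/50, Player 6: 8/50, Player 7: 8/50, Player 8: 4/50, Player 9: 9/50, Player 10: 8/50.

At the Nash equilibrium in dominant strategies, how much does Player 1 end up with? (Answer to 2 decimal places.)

A player with share s gets back 7.7·s per unit contributed, so full contribution is dominant for anyone with s > 1/7.7 = 0.1299 and zero contribution is dominant for anyone below.
Player 6, Player 7, Player 9 and Player 10 clear that bar, contributing 26 each; the remaining 6 contribute 0. Total contributed: 104.
Player 1 keeps 26 and receives 7.7 × 104 × 3/50 = 48.05 from the group account, for a payoff of 74.05.

74.05 points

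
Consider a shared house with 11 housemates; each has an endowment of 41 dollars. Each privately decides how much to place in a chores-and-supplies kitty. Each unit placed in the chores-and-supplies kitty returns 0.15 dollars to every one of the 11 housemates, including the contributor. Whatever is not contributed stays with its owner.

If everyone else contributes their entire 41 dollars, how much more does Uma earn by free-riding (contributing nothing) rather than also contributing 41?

34.85 dollars

Switching from a contribution of 41 to 0 lets Uma keep an extra 41 dollars, but lowers the chores-and-supplies kitty by 41, which costs Uma their own share of that drop: 0.15 × 41 = 6.15.
Net gain = 41 − 6.15 = 34.85. The private return per contributed unit (0.15) is below 1, so free-riding is indeed the best response regardless of what the others do.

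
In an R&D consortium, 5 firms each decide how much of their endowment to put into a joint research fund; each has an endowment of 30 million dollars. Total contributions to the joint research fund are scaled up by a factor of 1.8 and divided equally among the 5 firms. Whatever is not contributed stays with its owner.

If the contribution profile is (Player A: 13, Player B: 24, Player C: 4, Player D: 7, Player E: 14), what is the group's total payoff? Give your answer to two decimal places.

Total contributed: 13 + 24 + 4 + 7 + 14 = 62; total kept: 5 × 30 − 62 = 88.
The joint research fund pays out 1.8 × 62 = 111.60 in aggregate.
Group total = 88 + 111.60 = 199.60.

199.60 million dollars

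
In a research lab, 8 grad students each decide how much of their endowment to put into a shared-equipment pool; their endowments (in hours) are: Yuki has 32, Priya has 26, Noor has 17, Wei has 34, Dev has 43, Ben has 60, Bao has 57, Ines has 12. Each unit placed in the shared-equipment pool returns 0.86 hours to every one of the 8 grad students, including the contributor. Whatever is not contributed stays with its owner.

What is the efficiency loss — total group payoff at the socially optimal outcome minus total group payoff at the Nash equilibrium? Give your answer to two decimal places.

The private return per contributed unit is 0.86 < 1 for everyone, so the Nash equilibrium is zero contribution and the group total is Σ E_j = 32 + 26 + 17 + 34 + 43 + 60 + 57 + 12 = 281.
Each contributed unit returns 6.880 to the group, so the social optimum is full contribution by everyone: group total = 6.880 × 281 = 1933.28.
Efficiency loss = (6.880 − 1) × 281 = 1652.28.

1652.28 hours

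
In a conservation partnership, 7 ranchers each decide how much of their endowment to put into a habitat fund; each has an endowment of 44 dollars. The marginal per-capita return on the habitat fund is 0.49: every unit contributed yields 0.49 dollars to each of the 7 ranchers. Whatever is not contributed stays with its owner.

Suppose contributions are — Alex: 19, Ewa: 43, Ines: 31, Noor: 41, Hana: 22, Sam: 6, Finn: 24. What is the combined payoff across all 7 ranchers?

759.98 dollars

Total contributed: 19 + 43 + 31 + 41 + 22 + 6 + 24 = 186; total kept: 7 × 44 − 186 = 122.
The habitat fund pays out 0.49 × 7 × 186 = 637.98 in aggregate.
Group total = 122 + 637.98 = 759.98.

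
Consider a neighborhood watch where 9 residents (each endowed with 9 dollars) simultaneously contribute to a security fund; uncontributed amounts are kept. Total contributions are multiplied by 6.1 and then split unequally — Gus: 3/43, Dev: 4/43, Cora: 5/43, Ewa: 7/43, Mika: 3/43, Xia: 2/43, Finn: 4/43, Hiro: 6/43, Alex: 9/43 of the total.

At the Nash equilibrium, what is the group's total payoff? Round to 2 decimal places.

126.90 dollars

For player j, contributing a unit is worthwhile iff 6.1 × (j's share) ≥ 1, i.e. iff j's share is at least 0.1639.
The only share above 0.1639 is Alex's 9/43, contributing 9; the remaining 8 contribute 0. Total contributed: 9.
The security fund pays out 6.1 × 9 = 54.90 in total (split across the unequal shares, but the aggregate is all that matters for the group sum).
The 8 free-riders keep 9 each, adding 72. Group total = 72 + 54.90 = 126.90.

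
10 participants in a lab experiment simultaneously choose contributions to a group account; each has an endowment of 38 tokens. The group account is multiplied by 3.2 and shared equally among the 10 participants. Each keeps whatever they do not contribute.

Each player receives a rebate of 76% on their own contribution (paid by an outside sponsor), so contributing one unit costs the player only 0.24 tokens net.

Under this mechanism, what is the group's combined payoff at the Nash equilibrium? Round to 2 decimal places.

1504.80 tokens

Under the mechanism each unit contributed yields (3.2/10) / 0.24 = 1.3333 back to its contributor per unit of net cost, which exceeds 1, making full contribution the dominant choice for everyone.
At the Nash equilibrium everyone contributes 38. Group total payoff = 10 × (38 × 0.76 + 3.2 × 38) = 1504.80.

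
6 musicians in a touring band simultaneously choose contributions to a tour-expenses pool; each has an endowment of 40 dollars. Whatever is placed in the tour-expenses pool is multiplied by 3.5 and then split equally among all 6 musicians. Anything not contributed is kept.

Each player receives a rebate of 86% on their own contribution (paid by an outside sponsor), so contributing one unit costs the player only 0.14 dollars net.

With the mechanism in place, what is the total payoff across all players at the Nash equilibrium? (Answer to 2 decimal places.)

The effective private return per unit is now (3.5/6) / 0.14 = 4.1667 > 1, so every player's dominant strategy flips to full contribution.
So the Nash equilibrium is full contribution by all 6; the group earns 6 × (40 × 0.86 + 3.5 × 40) = 1046.40.

1046.40 dollars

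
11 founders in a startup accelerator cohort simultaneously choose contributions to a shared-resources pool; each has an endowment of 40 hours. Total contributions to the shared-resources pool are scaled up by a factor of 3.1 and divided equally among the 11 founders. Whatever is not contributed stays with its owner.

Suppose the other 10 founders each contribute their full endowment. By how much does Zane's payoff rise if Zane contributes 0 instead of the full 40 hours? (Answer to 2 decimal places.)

Switching from a contribution of 40 to 0 lets Zane keep an extra 40 hours, but lowers the shared-resources pool by 40, which costs Zane their own share of that drop: 3.1/11 × 40 = 11.27.
Net gain = 40 − 11.27 = 28.73. The private return per contributed unit (0.2818) is below 1, so free-riding is indeed the best response regardless of what the others do.

28.73 hours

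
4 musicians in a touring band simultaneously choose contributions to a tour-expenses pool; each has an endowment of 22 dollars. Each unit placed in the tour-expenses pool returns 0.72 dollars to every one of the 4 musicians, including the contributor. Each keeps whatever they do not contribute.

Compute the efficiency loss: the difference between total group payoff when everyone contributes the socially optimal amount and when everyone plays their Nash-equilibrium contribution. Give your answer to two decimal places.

The private return per contributed unit is 0.72 < 1, so contributing 0 is dominant for every player. At the Nash equilibrium everyone keeps their 22, and the group total is 4 × 22 = 88.
Each contributed unit returns 2.880 to the group as a whole (0.72 to each of 4 players), which exceeds 1, so the social optimum is full contribution: group total = 2.880 × 88 = 253.44.
Efficiency loss = 253.44 − 88 = 165.44.

165.44 dollars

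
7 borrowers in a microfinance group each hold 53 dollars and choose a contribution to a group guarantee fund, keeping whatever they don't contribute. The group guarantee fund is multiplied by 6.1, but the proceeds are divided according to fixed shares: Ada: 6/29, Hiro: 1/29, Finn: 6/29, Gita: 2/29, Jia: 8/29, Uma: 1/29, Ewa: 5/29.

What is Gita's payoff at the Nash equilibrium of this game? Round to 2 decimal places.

For player j, contributing a unit is worthwhile iff 6.1 × (j's share) ≥ 1, i.e. iff j's share is at least 0.1639.
Ada, Finn, Jia and Ewa are above the threshold, contributing 53 each; the remaining 3 contribute 0. Total contributed: 212.
Gita keeps 53 and receives 6.1 × 212 × 2/29 = 89.19 from the group guarantee fund, for a payoff of 142.19.

142.19 dollars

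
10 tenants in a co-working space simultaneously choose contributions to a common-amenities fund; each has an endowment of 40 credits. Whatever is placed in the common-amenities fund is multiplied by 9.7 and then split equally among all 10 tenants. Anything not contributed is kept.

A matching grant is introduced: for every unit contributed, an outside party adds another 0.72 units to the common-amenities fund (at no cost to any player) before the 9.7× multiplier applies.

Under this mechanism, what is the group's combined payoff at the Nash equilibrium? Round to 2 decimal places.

6673.60 credits

The effective private return per unit is now 9.7 × 1.72 / 10 = 1.6684 > 1, so every player's dominant strategy flips to full contribution.
So the Nash equilibrium is full contribution by all 10; the group earns 9.7 × 1.72 × 400 = 6673.60.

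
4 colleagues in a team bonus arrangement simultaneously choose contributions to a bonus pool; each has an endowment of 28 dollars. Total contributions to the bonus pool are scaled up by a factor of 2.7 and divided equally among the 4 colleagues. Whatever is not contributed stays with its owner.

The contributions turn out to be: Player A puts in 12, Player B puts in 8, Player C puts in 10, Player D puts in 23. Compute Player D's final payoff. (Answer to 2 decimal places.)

Total contributed: 12 + 8 + 10 + 23 = 53.
Each receives 2.7 × 53 / 4 = 35.78 from the bonus pool.
Player D keeps 28 − 23 = 5, so Player D's payoff is 5 + 35.78 = 40.78.

40.78 dollars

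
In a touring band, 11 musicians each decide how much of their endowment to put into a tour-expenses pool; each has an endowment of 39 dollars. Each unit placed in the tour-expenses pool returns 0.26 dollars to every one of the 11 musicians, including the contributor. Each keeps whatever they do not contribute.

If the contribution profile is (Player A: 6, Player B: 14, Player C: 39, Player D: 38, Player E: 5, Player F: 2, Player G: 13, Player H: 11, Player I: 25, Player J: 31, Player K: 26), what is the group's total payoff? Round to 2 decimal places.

819.60 dollars

Total contributed: 6 + 14 + 39 + 38 + 5 + 2 + 13 + 11 + 25 + 31 + 26 = 210; total kept: 11 × 39 − 210 = 219.
The tour-expenses pool pays out 0.26 × 11 × 210 = 600.60 in aggregate.
Group total = 219 + 600.60 = 819.60.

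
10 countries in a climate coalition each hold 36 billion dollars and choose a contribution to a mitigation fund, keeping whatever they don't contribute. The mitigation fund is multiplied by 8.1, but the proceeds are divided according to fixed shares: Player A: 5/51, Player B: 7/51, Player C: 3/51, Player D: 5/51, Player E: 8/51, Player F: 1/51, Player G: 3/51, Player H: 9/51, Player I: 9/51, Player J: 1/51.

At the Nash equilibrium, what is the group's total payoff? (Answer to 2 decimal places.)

1382.40 billion dollars

A player with share s gets back 8.1·s per unit contributed, so full contribution is dominant for anyone with s > 1/8.1 = 0.1235 and zero contribution is dominant for anyone below.
Player B, Player E, Player H and Player I are above the threshold, contributing 36 each; the remaining 6 contribute 0. Total contributed: 144.
The mitigation fund pays out 8.1 × 144 = 1166.40 in total (split across the unequal shares, but the aggregate is all that matters for the group sum).
The 6 free-riders keep 36 each, adding 216. Group total = 216 + 1166.40 = 1382.40.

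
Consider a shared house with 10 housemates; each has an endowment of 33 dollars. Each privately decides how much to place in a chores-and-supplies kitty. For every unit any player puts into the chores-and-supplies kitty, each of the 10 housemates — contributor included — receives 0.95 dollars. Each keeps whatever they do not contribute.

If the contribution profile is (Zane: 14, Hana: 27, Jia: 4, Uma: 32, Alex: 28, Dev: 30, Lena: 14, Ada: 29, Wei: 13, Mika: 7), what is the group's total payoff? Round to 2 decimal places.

Total contributed: 14 + 27 + 4 + 32 + 28 + 30 + 14 + 29 + 13 + 7 = 198; total kept: 10 × 33 − 198 = 132.
The chores-and-supplies kitty pays out 0.95 × 10 × 198 = 1881.00 in aggregate.
Group total = 132 + 1881.00 = 2013.00.

2013.00 dollars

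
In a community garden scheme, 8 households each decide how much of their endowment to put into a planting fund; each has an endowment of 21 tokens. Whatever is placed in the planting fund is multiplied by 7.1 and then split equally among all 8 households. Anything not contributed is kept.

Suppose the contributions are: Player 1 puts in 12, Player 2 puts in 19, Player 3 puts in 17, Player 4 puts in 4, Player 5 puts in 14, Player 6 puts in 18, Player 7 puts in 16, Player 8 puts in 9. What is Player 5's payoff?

Total contributed: 12 + 19 + 17 + 4 + 14 + 18 + 16 + 9 = 109.
Each receives 7.1 × 109 / 8 = 96.74 from the planting fund.
Player 5 keeps 21 − 14 = 7, so Player 5's payoff is 7 + 96.74 = 103.74.

103.74 tokens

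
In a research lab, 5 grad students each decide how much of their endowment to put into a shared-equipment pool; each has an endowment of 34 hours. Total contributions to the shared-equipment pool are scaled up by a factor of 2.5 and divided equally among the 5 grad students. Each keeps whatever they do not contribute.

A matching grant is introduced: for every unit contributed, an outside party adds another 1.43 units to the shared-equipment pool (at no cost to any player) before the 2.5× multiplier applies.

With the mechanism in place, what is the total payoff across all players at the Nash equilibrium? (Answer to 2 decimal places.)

1032.75 hours

The effective private return per unit is now 2.5 × 2.43 / 5 = 1.2150 > 1, so every player's dominant strategy flips to full contribution.
So the Nash equilibrium is full contribution by all 5; the group earns 2.5 × 2.43 × 170 = 1032.75.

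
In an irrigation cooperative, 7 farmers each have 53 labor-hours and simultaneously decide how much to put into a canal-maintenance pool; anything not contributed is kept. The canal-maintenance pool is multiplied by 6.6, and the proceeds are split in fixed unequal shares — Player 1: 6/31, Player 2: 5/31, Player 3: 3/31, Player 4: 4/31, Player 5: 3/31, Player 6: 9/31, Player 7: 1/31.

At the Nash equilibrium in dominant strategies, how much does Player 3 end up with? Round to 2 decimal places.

154.55 labor-hours

Player j's private return per contributed unit is 6.6 × (j's share). Contributing is weakly dominant for j when that share is at least 1/6.6 = 0.1515, and contributing 0 is dominant otherwise.
Player 1, Player 2 and Player 6 are above the threshold, contributing 53 each; the remaining 4 contribute 0. Total contributed: 159.
Player 3 keeps 53 and receives 6.6 × 159 × 3/31 = 101.55 from the canal-maintenance pool, for a payoff of 154.55.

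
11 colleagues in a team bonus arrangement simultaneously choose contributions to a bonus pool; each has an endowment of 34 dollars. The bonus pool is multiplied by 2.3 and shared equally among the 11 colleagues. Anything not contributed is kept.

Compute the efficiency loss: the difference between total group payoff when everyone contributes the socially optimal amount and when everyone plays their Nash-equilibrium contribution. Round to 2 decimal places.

Each contributed unit returns 2.3/11 = 0.2091 to its contributor — below 1 — so contributing 0 is dominant for every player. At the Nash equilibrium everyone keeps their 34, and the group total is 11 × 34 = 374.
Each contributed unit returns 2.300 to the group as a whole (0.2091 to each of 11 players), which exceeds 1, so the social optimum is full contribution: group total = 2.300 × 374 = 860.20.
Efficiency loss = 860.20 − 374 = 486.20.

486.20 dollars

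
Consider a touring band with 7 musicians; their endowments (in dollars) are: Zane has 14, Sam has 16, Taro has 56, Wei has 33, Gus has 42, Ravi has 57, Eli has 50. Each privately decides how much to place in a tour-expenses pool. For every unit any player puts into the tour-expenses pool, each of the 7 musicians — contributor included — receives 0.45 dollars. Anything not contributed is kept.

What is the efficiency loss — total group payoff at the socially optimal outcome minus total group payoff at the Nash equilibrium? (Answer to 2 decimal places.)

The private return per contributed unit is 0.45 < 1 for everyone, so the Nash equilibrium is zero contribution and the group total is Σ E_j = 14 + 16 + 56 + 33 + 42 + 57 + 50 = 268.
Each contributed unit returns 3.150 to the group, so the social optimum is full contribution by everyone: group total = 3.150 × 268 = 844.20.
Efficiency loss = (3.150 − 1) × 268 = 576.20.

576.20 dollars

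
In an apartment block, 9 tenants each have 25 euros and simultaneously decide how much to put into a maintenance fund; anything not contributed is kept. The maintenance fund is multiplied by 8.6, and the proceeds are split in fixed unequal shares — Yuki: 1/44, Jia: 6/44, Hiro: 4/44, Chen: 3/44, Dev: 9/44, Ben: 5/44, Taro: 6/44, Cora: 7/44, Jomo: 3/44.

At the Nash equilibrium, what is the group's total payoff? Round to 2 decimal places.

985.00 euros

A player with share s gets back 8.6·s per unit contributed, so full contribution is dominant for anyone with s > 1/8.6 = 0.1163 and zero contribution is dominant for anyone below.
The shares above 0.1163 belong to Jia, Dev, Taro and Cora, contributing 25 each; the remaining 5 contribute 0. Total contributed: 100.
The maintenance fund pays out 8.6 × 100 = 860.00 in total (split across the unequal shares, but the aggregate is all that matters for the group sum).
The 5 free-riders keep 25 each, adding 125. Group total = 125 + 860.00 = 985.00.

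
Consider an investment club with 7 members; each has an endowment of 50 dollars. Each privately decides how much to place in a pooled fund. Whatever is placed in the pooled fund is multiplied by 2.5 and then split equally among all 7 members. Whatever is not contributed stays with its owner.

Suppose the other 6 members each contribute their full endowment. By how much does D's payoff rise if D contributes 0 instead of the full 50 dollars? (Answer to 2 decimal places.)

32.14 dollars

Switching from a contribution of 50 to 0 lets D keep an extra 50 dollars, but lowers the pooled fund by 50, which costs D their own share of that drop: 2.5/7 × 50 = 17.86.
Net gain = 50 − 17.86 = 32.14. The private return per contributed unit (0.3571) is below 1, so free-riding is indeed the best response regardless of what the others do.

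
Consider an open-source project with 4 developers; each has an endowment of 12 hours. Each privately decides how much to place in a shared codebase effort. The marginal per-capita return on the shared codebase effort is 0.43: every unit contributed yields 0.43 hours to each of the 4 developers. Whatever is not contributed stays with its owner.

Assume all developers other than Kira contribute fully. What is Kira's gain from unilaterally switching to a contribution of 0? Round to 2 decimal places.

6.84 hours

Switching from a contribution of 12 to 0 lets Kira keep an extra 12 hours, but lowers the shared codebase effort by 12, which costs Kira their own share of that drop: 0.43 × 12 = 5.16.
Net gain = 12 − 5.16 = 6.84. The private return per contributed unit (0.43) is below 1, so free-riding is indeed the best response regardless of what the others do.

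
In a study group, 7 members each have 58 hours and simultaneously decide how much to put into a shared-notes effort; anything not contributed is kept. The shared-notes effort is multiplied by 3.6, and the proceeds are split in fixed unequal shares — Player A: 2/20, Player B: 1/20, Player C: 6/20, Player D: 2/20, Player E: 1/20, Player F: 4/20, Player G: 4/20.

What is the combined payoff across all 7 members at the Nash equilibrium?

556.80 hours

Player j's private return per contributed unit is 3.6 × (j's share). Contributing is weakly dominant for j when that share is at least 1/3.6 = 0.2778, and contributing 0 is dominant otherwise.
Player C alone (share 6/20) is above the threshold, contributing 58; the remaining 6 contribute 0. Total contributed: 58.
The shared-notes effort pays out 3.6 × 58 = 208.80 in total (split across the unequal shares, but the aggregate is all that matters for the group sum).
The 6 free-riders keep 58 each, adding 348. Group total = 348 + 208.80 = 556.80.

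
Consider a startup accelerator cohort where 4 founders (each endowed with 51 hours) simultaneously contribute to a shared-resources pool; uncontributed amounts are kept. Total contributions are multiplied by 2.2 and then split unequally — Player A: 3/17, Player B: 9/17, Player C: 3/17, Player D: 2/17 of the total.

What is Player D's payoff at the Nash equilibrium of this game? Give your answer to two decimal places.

For player j, contributing a unit is worthwhile iff 2.2 × (j's share) ≥ 1, i.e. iff j's share is at least 0.4545.
Only Player B (9/17) clears that bar, contributing 51; the remaining 3 contribute 0. Total contributed: 51.
Player D keeps 51 and receives 2.2 × 51 × 2/17 = 13.20 from the shared-resources pool, for a payoff of 64.20.

64.20 hours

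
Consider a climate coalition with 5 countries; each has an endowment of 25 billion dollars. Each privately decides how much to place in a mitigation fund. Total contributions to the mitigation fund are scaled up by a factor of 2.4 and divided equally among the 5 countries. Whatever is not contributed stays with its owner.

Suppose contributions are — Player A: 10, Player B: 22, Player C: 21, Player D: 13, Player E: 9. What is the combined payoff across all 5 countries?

Total contributed: 10 + 22 + 21 + 13 + 9 = 75; total kept: 5 × 25 − 75 = 50.
The mitigation fund pays out 2.4 × 75 = 180.00 in aggregate.
Group total = 50 + 180.00 = 230.00.

230.00 billion dollars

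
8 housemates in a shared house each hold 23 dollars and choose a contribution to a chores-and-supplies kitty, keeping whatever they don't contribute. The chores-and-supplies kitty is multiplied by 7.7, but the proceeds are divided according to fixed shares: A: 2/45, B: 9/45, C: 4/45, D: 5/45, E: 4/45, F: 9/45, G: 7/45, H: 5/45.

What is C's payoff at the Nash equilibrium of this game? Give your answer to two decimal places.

70.23 dollars

Each unit j contributes comes back to j as 7.7 × (j's share), so j prefers to contribute only if that share exceeds 1/7.7 = 0.1299; otherwise keeping the unit dominates.
B, F and G are above the threshold, contributing 23 each; the remaining 5 contribute 0. Total contributed: 69.
C keeps 23 and receives 7.7 × 69 × 4/45 = 47.23 from the chores-and-supplies kitty, for a payoff of 70.23.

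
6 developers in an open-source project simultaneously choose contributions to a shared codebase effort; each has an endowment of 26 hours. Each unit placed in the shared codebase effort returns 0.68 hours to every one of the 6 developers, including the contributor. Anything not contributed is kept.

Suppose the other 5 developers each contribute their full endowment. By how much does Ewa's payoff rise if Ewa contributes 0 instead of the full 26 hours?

8.32 hours

Switching from a contribution of 26 to 0 lets Ewa keep an extra 26 hours, but lowers the shared codebase effort by 26, which costs Ewa their own share of that drop: 0.68 × 26 = 17.68.
Net gain = 26 − 17.68 = 8.32. The private return per contributed unit (0.68) is below 1, so free-riding is indeed the best response regardless of what the others do.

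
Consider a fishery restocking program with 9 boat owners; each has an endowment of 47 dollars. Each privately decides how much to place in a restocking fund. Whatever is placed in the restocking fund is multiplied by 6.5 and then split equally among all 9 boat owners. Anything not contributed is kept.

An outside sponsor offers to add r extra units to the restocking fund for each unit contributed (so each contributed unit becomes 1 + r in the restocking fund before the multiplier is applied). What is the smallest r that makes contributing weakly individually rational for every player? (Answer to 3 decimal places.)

0.385

With matching at rate r, one contributed unit becomes (1 + r) in the restocking fund and returns 6.5 × (1 + r) / 9 to the contributor.
Setting this equal to 1: 1 + r = 9/6.5 = 1.3846.
So the minimum matching rate is r = 1.3846 − 1 = 0.385.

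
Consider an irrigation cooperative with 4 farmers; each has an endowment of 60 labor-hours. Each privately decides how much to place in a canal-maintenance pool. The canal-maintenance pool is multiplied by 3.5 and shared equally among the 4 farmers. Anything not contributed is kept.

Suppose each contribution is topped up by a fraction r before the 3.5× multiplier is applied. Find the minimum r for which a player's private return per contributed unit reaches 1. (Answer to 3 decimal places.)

0.143

With matching at rate r, one contributed unit becomes (1 + r) in the canal-maintenance pool and returns 3.5 × (1 + r) / 4 to the contributor.
Setting this equal to 1: 1 + r = 4/3.5 = 1.1429.
So the minimum matching rate is r = 1.1429 − 1 = 0.143.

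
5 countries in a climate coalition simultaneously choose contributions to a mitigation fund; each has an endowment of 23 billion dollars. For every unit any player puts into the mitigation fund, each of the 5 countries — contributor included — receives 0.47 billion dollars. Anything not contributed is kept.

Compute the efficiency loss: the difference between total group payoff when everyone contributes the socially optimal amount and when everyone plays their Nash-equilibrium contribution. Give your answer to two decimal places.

The private return per contributed unit is 0.47 < 1, so contributing 0 is dominant for every player. At the Nash equilibrium everyone keeps their 23, and the group total is 5 × 23 = 115.
Each contributed unit returns 2.350 to the group as a whole (0.47 to each of 5 players), which exceeds 1, so the social optimum is full contribution: group total = 2.350 × 115 = 270.25.
Efficiency loss = 270.25 − 115 = 155.25.

155.25 billion dollars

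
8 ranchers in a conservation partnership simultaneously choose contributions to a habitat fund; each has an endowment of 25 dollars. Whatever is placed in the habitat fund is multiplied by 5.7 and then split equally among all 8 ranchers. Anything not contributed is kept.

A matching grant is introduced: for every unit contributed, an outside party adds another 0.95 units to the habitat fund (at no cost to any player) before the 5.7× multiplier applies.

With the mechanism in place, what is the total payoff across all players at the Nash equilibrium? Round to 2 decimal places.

With the mechanism, a contributed unit returns 5.7 × 1.95 / 8 = 1.3894 per unit of net cost to the contributor — now above 1 — so contributing fully is weakly dominant for every player.
At the Nash equilibrium everyone contributes 25. Group total payoff = 5.7 × 1.95 × 200 = 2223.00.

2223.00 dollars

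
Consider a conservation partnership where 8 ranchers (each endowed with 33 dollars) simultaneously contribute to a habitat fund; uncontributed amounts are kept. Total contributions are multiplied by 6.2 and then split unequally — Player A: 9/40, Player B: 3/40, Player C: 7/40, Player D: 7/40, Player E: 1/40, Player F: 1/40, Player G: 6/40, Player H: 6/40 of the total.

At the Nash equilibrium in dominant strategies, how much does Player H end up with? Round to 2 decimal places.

For player j, contributing a unit is worthwhile iff 6.2 × (j's share) ≥ 1, i.e. iff j's share is at least 0.1613.
The shares above 0.1613 belong to Player A, Player C and Player D, contributing 33 each; the remaining 5 contribute 0. Total contributed: 99.
Player H keeps 33 and receives 6.2 × 99 × 6/40 = 92.07 from the habitat fund, for a payoff of 125.07.

125.07 dollars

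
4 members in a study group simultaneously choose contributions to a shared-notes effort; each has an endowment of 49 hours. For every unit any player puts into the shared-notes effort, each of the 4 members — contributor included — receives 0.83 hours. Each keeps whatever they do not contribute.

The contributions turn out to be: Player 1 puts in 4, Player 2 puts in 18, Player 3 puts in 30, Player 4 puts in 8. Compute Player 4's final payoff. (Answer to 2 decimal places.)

90.80 hours

Total contributed: 4 + 18 + 30 + 8 = 60.
Each receives 0.83 × 60 = 49.80 from the shared-notes effort.
Player 4 keeps 49 − 8 = 41, so Player 4's payoff is 41 + 49.80 = 90.80.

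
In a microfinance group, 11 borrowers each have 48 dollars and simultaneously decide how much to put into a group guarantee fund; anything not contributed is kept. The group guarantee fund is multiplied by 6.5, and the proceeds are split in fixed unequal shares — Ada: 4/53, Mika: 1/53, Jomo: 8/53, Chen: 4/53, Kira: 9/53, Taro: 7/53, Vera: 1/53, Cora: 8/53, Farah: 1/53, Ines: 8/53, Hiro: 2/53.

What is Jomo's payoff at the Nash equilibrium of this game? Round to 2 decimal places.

95.09 dollars

For player j, contributing a unit is worthwhile iff 6.5 × (j's share) ≥ 1, i.e. iff j's share is at least 0.1538.
Only Kira (9/53) clears that bar, contributing 48; the remaining 10 contribute 0. Total contributed: 48.
Jomo keeps 48 and receives 6.5 × 48 × 8/53 = 47.09 from the group guarantee fund, for a payoff of 95.09.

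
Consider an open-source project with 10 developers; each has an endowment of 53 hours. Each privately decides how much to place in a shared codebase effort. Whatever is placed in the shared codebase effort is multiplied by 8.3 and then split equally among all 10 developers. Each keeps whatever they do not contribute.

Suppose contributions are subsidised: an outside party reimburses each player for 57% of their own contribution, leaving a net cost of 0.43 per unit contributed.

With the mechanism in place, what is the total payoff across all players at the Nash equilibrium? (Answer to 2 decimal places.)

Under the mechanism each unit contributed yields (8.3/10) / 0.43 = 1.9302 back to its contributor per unit of net cost, which exceeds 1, making full contribution the dominant choice for everyone.
So the Nash equilibrium is full contribution by all 10; the group earns 10 × (53 × 0.57 + 8.3 × 53) = 4701.10.

4701.10 hours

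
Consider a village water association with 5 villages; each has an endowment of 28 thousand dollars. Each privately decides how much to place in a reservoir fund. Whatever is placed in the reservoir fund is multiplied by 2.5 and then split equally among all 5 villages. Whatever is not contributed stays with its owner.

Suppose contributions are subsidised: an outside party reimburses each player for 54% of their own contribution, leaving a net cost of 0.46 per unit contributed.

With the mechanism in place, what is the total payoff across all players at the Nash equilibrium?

With the mechanism, a contributed unit returns (2.5/5) / 0.46 = 1.0870 per unit of net cost to the contributor — now above 1 — so contributing fully is weakly dominant for every player.
At the Nash equilibrium everyone contributes 28. Group total payoff = 5 × (28 × 0.54 + 2.5 × 28) = 425.60.

425.60 thousand dollars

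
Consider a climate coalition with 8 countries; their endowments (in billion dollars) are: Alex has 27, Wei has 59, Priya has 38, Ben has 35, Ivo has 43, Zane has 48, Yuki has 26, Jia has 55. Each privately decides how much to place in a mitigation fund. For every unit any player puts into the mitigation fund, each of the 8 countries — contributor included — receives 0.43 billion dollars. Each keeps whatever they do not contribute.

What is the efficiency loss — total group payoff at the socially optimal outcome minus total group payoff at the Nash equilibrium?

The private return per contributed unit is 0.43 < 1 for everyone, so the Nash equilibrium is zero contribution and the group total is Σ E_j = 27 + 59 + 38 + 35 + 43 + 48 + 26 + 55 = 331.
Each contributed unit returns 3.440 to the group, so the social optimum is full contribution by everyone: group total = 3.440 × 331 = 1138.64.
Efficiency loss = (3.440 − 1) × 331 = 807.64.

807.64 billion dollars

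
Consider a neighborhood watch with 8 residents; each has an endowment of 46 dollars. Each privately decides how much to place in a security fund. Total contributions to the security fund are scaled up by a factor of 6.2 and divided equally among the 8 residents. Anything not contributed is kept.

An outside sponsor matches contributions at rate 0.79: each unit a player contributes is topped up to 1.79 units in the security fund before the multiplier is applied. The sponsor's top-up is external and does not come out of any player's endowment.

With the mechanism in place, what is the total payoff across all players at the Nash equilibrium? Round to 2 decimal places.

4084.06 dollars

Under the mechanism each unit contributed yields 6.2 × 1.79 / 8 = 1.3873 back to its contributor per unit of net cost, which exceeds 1, making full contribution the dominant choice for everyone.
So the Nash equilibrium is full contribution by all 8; the group earns 6.2 × 1.79 × 368 = 4084.06.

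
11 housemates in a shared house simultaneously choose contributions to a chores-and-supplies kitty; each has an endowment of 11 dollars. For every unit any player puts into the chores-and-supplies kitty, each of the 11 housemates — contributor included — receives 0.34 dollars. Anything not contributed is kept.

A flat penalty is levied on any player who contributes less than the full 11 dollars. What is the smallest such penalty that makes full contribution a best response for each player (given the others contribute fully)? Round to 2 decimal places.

Given the others contribute fully, the best deviation is to contribute 0 (any partial contribution still incurs the fine and gives up units whose private return 0.34 is below 1).
Deviating from 11 to 0 saves 11 dollars but forfeits the deviator's share of the drop in the chores-and-supplies kitty: 0.34 × 11 = 3.74.
So the deviation gain is 11 − 3.74 = 7.26, and the fine must be at least 7.26 dollars to wipe it out.

7.26 dollars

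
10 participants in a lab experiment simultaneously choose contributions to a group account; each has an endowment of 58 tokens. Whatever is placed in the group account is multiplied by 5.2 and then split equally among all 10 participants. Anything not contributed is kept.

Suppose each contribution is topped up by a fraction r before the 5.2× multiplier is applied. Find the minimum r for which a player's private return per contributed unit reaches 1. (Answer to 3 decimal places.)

With matching at rate r, one contributed unit becomes (1 + r) in the group account and returns 5.2 × (1 + r) / 10 to the contributor.
Setting this equal to 1: 1 + r = 10/5.2 = 1.9231.
So the minimum matching rate is r = 1.9231 − 1 = 0.923.

0.923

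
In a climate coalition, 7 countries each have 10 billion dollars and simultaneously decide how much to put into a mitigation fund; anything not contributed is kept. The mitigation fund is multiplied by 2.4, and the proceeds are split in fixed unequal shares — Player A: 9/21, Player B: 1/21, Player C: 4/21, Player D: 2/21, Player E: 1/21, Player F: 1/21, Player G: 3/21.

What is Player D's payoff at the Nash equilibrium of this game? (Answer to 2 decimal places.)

12.29 billion dollars

Each unit j contributes comes back to j as 2.4 × (j's share), so j prefers to contribute only if that share exceeds 1/2.4 = 0.4167; otherwise keeping the unit dominates.
Player A alone (share 9/21) is above the threshold, contributing 10; the remaining 6 contribute 0. Total contributed: 10.
Player D keeps 10 and receives 2.4 × 10 × 2/21 = 2.29 from the mitigation fund, for a payoff of 12.29.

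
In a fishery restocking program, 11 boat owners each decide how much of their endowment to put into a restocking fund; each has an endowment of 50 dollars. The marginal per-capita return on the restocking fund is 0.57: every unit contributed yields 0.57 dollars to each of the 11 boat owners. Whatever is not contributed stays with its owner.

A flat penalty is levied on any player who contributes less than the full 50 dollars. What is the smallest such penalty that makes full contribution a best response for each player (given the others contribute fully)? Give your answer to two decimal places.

Given the others contribute fully, the best deviation is to contribute 0 (any partial contribution still incurs the fine and gives up units whose private return 0.57 is below 1).
Deviating from 50 to 0 saves 50 dollars but forfeits the deviator's share of the drop in the restocking fund: 0.57 × 50 = 28.50.
So the deviation gain is 50 − 28.50 = 21.50, and the fine must be at least 21.50 dollars to wipe it out.

21.50 dollars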